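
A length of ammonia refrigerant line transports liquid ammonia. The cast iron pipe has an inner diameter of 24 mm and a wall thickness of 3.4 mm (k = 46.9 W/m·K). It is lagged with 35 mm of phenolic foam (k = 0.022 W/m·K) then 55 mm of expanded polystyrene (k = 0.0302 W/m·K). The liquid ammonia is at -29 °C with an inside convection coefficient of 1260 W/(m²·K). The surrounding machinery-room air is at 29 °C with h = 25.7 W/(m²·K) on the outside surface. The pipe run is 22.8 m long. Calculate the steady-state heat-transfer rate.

For a radial system each layer contributes R = ln(r_out/r_in)/(2πkL); films add R = 1/(hA).
R_inner film = 1/(h_i·2πr₁L) = 1/(1260×2π×0.012×22.8) = 4.617×10^-4 K/W
R_cast iron pipe wall = ln(15.4/12)/(2π×46.9×22.8) = 3.713×10^-5 K/W
R_phenolic foam = ln(50.4/15.4)/(2π×0.022×22.8) = 0.3762 K/W
R_expanded polystyrene = ln(105.4/50.4)/(2π×0.0302×22.8) = 0.1705 K/W
R_outer film = 1/(h_o·2πr_oL) = 1/(25.7×2π×0.1054×22.8) = 0.002577 K/W
R_total = 0.5498 K/W
Q = ΔT/R_total = 58/0.5498

Q ≈ 105 W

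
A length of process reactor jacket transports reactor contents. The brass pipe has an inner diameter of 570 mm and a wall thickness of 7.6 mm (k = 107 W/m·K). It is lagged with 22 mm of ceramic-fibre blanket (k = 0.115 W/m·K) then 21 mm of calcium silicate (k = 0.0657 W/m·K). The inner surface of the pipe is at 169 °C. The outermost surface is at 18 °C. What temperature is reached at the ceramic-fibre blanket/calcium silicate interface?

Treating each annulus and film as a series resistance:
R_brass pipe wall = ln(292.6/285)/(2π×107×1) = 3.915×10^-5 K/W
R_ceramic-fibre blanket = ln(314.6/292.6)/(2π×0.115×1) = 0.1003 K/W
R_calcium silicate = ln(335.6/314.6)/(2π×0.0657×1) = 0.1565 K/W
R_total = 0.2569 K/W
Q = ΔT/R_total = 151/0.2569
Q = 588 W/m
T_interface = T_inner − Q·ΣR(inner→interface) = 169 − 588×0.1004

T ≈ 110 °C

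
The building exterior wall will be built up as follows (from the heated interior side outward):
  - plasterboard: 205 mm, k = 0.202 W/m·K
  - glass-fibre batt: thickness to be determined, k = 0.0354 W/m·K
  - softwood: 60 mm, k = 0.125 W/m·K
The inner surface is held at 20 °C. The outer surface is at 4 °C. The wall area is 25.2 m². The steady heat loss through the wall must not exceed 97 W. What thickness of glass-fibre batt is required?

L ≈ 94.2 mm

Series thermal resistances:
R_plasterboard = L/(kA) = 0.205/(0.202×25.2) = 0.04027 K/W
R_softwood = L/(kA) = 0.06/(0.125×25.2) = 0.01905 K/W
Sum of the known resistances R_other = 0.05932 K/W
Required total resistance R_tot = ΔT/Q_allow = 16/97 = 0.1649 K/W
R_glass-fibre batt = R_tot − R_other = 0.1056 K/W
L = R·k·A = 0.1056×0.0354×25.2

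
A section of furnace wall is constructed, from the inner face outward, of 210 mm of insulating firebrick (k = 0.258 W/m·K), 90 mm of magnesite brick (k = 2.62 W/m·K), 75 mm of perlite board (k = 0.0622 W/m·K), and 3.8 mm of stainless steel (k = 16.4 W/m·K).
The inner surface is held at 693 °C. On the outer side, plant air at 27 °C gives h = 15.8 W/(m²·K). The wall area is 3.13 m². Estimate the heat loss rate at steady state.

Q ≈ 984 W

Series thermal resistances:
R_insulating firebrick = L/(kA) = 0.21/(0.258×3.13) = 0.26 K/W
R_magnesite brick = L/(kA) = 0.09/(2.62×3.13) = 0.01097 K/W
R_perlite board = L/(kA) = 0.075/(0.0622×3.13) = 0.3852 K/W
R_stainless steel = L/(kA) = 0.0038/(16.4×3.13) = 7.403×10^-5 K/W
R_outer film = 1/(h_o·A) = 1/(15.8×3.13) = 0.02022 K/W
R_total = 0.6766 K/W
Q = ΔT / R_total = 666 / 0.6766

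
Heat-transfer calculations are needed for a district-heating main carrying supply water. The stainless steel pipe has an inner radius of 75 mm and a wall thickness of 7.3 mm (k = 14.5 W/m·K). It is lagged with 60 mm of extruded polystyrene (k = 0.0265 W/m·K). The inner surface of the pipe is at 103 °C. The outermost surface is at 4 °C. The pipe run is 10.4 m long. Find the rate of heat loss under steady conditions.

Q ≈ 313 W

Per-layer cylindrical resistances, series-summed:
R_stainless steel pipe wall = ln(82.3/75)/(2π×14.5×10.4) = 9.803×10^-5 K/W
R_extruded polystyrene = ln(142.3/82.3)/(2π×0.0265×10.4) = 0.3162 K/W
R_total = 0.3163 K/W
Q = ΔT/R_total = 99/0.3163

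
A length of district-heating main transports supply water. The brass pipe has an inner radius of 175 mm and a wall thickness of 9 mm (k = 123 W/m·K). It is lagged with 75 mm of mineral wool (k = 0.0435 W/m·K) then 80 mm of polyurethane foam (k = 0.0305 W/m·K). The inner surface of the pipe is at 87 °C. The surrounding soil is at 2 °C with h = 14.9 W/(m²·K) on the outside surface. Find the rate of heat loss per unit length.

q′ ≈ 31.6 W/m

Per-layer cylindrical resistances, series-summed:
R_brass pipe wall = ln(184/175)/(2π×123×1) = 6.489×10^-5 K/W
R_mineral wool = ln(259/184)/(2π×0.0435×1) = 1.251 K/W
R_polyurethane foam = ln(339/259)/(2π×0.0305×1) = 1.405 K/W
R_outer film = 1/(h_o·2πr_oL) = 1/(14.9×2π×0.339×1) = 0.03151 K/W
R_total = 2.687 K/W
Q = ΔT/R_total = 85/2.687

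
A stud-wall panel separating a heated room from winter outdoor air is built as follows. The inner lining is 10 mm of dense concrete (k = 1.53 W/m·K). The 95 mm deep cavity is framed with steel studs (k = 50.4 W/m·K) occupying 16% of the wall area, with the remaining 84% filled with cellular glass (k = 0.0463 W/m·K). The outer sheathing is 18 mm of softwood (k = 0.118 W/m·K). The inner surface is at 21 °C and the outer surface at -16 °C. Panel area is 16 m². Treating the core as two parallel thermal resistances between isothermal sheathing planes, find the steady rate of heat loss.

Q ≈ 3470 W

Sheathing layers in series; stud and cavity paths in parallel between them.
R_inner = 0.01/(1.53×16) = 4.085×10^-4 K/W
R_stud  = 0.095/(50.4×0.16×16) = 7.363×10^-4 K/W
R_cav   = 0.095/(0.0463×0.84×16) = 0.1527 K/W
1/R_core = 1/R_stud + 1/R_cav → R_core = 7.328×10^-4 K/W
R_outer = 0.018/(0.118×16) = 0.009534 K/W
R_total = 0.01068 K/W
Q = ΔT/R_total = 37/0.01068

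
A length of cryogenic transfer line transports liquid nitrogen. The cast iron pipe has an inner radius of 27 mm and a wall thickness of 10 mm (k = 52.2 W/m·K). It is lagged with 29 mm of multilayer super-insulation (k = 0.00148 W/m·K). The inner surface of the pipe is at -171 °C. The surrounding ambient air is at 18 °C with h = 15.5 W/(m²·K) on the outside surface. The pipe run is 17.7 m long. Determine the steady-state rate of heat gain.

Q ≈ 53.6 W

Treating each annulus and film as a series resistance:
R_cast iron pipe wall = ln(37/27)/(2π×52.2×17.7) = 5.427×10^-5 K/W
R_multilayer super-insulation = ln(66/37)/(2π×0.00148×17.7) = 3.516 K/W
R_outer film = 1/(h_o·2πr_oL) = 1/(15.5×2π×0.066×17.7) = 0.00879 K/W
R_total = 3.525 K/W
Q = ΔT/R_total = 189/3.525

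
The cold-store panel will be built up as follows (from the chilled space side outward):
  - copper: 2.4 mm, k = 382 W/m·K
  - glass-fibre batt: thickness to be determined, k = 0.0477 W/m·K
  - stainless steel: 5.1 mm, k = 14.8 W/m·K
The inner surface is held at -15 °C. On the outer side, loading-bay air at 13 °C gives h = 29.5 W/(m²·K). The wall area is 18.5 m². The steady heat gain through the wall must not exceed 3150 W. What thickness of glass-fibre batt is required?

L ≈ 6.21 mm

Model the wall as resistances in series:
R_copper = L/(kA) = 0.0024/(382×18.5) = 3.396×10^-7 K/W
R_stainless steel = L/(kA) = 0.0051/(14.8×18.5) = 1.863×10^-5 K/W
R_outer film = 1/(h_o·A) = 1/(29.5×18.5) = 0.001832 K/W
Sum of the known resistances R_other = 0.001851 K/W
Required total resistance R_tot = ΔT/Q_allow = 28/3150 = 0.008889 K/W
R_glass-fibre batt = R_tot − R_other = 0.007038 K/W
L = R·k·A = 0.007038×0.0477×18.5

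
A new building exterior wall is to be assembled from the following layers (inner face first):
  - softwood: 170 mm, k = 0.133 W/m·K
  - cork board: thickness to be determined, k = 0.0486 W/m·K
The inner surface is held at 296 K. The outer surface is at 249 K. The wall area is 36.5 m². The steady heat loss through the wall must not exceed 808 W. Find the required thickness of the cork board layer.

L ≈ 41.1 mm

Series thermal resistances:
R_softwood = L/(kA) = 0.17/(0.133×36.5) = 0.03502 K/W
Sum of the known resistances R_other = 0.03502 K/W
Required total resistance R_tot = ΔT/Q_allow = 47/808 = 0.05817 K/W
R_cork board = R_tot − R_other = 0.02315 K/W
L = R·k·A = 0.02315×0.0486×36.5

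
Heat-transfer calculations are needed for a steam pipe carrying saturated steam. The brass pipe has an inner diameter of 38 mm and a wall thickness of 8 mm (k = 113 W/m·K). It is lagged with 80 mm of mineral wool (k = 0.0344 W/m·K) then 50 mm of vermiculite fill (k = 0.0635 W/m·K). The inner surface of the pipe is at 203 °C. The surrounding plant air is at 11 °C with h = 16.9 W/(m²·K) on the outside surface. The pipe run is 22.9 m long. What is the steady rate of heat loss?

Q ≈ 595 W

Treating each annulus and film as a series resistance:
R_brass pipe wall = ln(27/19)/(2π×113×22.9) = 2.161×10^-5 K/W
R_mineral wool = ln(107/27)/(2π×0.0344×22.9) = 0.2782 K/W
R_vermiculite fill = ln(157/107)/(2π×0.0635×22.9) = 0.04196 K/W
R_outer film = 1/(h_o·2πr_oL) = 1/(16.9×2π×0.157×22.9) = 0.002619 K/W
R_total = 0.3228 K/W
Q = ΔT/R_total = 192/0.3228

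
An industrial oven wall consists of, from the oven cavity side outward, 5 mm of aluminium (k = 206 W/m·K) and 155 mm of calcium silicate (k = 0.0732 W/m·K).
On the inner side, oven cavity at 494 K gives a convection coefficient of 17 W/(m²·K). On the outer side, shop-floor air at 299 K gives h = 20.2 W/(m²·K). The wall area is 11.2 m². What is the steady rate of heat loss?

Q ≈ 981 W

Thermal resistances in series:
R_inner film = 1/(h_i·A) = 1/(17×11.2) = 0.005252 K/W
R_aluminium = L/(kA) = 0.005/(206×11.2) = 2.167×10^-6 K/W
R_calcium silicate = L/(kA) = 0.155/(0.0732×11.2) = 0.1891 K/W
R_outer film = 1/(h_o·A) = 1/(20.2×11.2) = 0.00442 K/W
R_total = 0.1987 K/W
Q = ΔT / R_total = 195 / 0.1987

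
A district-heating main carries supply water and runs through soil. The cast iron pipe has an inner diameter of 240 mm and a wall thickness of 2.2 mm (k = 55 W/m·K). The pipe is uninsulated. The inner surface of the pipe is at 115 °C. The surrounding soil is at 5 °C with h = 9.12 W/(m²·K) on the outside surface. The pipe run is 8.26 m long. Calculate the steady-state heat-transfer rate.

Q ≈ 6360 W

Per-layer cylindrical resistances, series-summed:
R_cast iron pipe wall = ln(122.2/120)/(2π×55×8.26) = 6.365×10^-6 K/W
R_outer film = 1/(h_o·2πr_oL) = 1/(9.12×2π×0.1222×8.26) = 0.01729 K/W
R_total = 0.0173 K/W
Q = ΔT/R_total = 110/0.0173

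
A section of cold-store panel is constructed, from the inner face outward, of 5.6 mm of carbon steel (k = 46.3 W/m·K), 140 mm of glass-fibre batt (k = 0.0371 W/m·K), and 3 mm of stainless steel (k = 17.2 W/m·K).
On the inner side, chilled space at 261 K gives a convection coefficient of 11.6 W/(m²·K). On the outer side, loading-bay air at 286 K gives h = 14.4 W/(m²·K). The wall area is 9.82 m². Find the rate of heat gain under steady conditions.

Q ≈ 62.5 W

Series thermal resistances:
R_inner film = 1/(h_i·A) = 1/(11.6×9.82) = 0.008779 K/W
R_carbon steel = L/(kA) = 0.0056/(46.3×9.82) = 1.232×10^-5 K/W
R_glass-fibre batt = L/(kA) = 0.14/(0.0371×9.82) = 0.3843 K/W
R_stainless steel = L/(kA) = 0.003/(17.2×9.82) = 1.776×10^-5 K/W
R_outer film = 1/(h_o·A) = 1/(14.4×9.82) = 0.007072 K/W
R_total = 0.4002 K/W
Q = ΔT / R_total = 25 / 0.4002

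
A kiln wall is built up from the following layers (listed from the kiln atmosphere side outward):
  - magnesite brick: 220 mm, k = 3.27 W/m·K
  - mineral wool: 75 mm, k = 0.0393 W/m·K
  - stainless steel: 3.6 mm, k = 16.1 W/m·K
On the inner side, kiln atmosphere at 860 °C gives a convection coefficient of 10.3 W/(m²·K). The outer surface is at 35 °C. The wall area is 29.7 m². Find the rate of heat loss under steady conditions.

Treating each layer as a thermal resistance in series:
R_inner film = 1/(h_i·A) = 1/(10.3×29.7) = 0.003269 K/W
R_magnesite brick = L/(kA) = 0.22/(3.27×29.7) = 0.002265 K/W
R_mineral wool = L/(kA) = 0.075/(0.0393×29.7) = 0.06426 K/W
R_stainless steel = L/(kA) = 0.0036/(16.1×29.7) = 7.529×10^-6 K/W
R_total = 0.0698 K/W
Q = ΔT / R_total = 825 / 0.0698

Q ≈ 11800 W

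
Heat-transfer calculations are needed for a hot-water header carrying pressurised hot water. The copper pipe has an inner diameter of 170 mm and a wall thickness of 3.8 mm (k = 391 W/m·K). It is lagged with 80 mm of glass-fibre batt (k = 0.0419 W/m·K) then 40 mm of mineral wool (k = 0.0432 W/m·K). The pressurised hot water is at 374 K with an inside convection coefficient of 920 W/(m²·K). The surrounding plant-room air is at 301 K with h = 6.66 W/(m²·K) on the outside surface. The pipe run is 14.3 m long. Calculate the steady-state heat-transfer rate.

Cylindrical conduction, so R = ln(r₂/r₁)/(2πkL) per layer, in series:
R_inner film = 1/(h_i·2πr₁L) = 1/(920×2π×0.085×14.3) = 1.423×10^-4 K/W
R_copper pipe wall = ln(88.8/85)/(2π×391×14.3) = 1.245×10^-6 K/W
R_glass-fibre batt = ln(168.8/88.8)/(2π×0.0419×14.3) = 0.1706 K/W
R_mineral wool = ln(208.8/168.8)/(2π×0.0432×14.3) = 0.05479 K/W
R_outer film = 1/(h_o·2πr_oL) = 1/(6.66×2π×0.2088×14.3) = 0.008003 K/W
R_total = 0.2336 K/W
Q = ΔT/R_total = 73/0.2336

Q ≈ 313 W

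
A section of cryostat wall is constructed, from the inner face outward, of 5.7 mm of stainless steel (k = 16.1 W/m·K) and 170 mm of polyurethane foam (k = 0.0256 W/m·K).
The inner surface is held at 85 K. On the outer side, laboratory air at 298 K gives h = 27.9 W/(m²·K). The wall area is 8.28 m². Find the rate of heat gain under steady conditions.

Thermal resistances in series:
R_stainless steel = L/(kA) = 0.0057/(16.1×8.28) = 4.276×10^-5 K/W
R_polyurethane foam = L/(kA) = 0.17/(0.0256×8.28) = 0.802 K/W
R_outer film = 1/(h_o·A) = 1/(27.9×8.28) = 0.004329 K/W
R_total = 0.8064 K/W
Q = ΔT / R_total = 213 / 0.8064

Q ≈ 264 W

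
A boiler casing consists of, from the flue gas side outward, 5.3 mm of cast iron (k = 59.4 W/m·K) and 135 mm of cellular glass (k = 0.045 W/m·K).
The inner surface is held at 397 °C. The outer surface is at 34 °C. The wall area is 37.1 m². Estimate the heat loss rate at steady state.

Series thermal resistances:
R_cast iron = L/(kA) = 0.0053/(59.4×37.1) = 2.405×10^-6 K/W
R_cellular glass = L/(kA) = 0.135/(0.045×37.1) = 0.08086 K/W
R_total = 0.08086 K/W
Q = ΔT / R_total = 363 / 0.08086

Q ≈ 4490 W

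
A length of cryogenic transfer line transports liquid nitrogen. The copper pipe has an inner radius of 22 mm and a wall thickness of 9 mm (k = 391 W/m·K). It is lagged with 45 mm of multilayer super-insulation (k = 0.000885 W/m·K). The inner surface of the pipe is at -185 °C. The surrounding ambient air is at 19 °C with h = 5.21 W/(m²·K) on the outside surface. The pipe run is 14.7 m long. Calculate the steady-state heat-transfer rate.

Cylindrical conduction, so R = ln(r₂/r₁)/(2πkL) per layer, in series:
R_copper pipe wall = ln(31/22)/(2π×391×14.7) = 9.496×10^-6 K/W
R_multilayer super-insulation = ln(76/31)/(2π×0.000885×14.7) = 10.97 K/W
R_outer film = 1/(h_o·2πr_oL) = 1/(5.21×2π×0.076×14.7) = 0.02734 K/W
R_total = 11 K/W
Q = ΔT/R_total = 204/11

Q ≈ 18.5 W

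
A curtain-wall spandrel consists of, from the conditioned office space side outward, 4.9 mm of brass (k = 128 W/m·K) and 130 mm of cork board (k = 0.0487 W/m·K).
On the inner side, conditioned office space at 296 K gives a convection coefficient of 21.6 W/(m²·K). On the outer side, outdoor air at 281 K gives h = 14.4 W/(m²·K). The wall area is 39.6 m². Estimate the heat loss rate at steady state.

Q ≈ 213 W

Using the resistance-network approach (series):
R_inner film = 1/(h_i·A) = 1/(21.6×39.6) = 0.001169 K/W
R_brass = L/(kA) = 0.0049/(128×39.6) = 9.667×10^-7 K/W
R_cork board = L/(kA) = 0.13/(0.0487×39.6) = 0.06741 K/W
R_outer film = 1/(h_o·A) = 1/(14.4×39.6) = 0.001754 K/W
R_total = 0.07033 K/W
Q = ΔT / R_total = 15 / 0.07033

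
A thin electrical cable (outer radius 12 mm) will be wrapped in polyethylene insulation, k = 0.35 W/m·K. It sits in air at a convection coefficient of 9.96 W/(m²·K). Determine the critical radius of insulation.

For a cylinder r_cr = k/h = 0.35/9.96
r_cr = 35.1 mm; since the bare radius (12 mm) is below r_cr, adding a thin layer of insulation will *increase* heat loss.

r_cr ≈ 35.1 mm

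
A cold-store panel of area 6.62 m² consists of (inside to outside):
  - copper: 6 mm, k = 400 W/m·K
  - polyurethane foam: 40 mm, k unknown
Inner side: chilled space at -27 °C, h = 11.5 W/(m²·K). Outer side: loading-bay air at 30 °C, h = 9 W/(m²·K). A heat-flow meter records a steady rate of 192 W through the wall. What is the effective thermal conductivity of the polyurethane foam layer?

Treating each layer as a thermal resistance in series:
R_inner film = 1/(h_i·A) = 1/(11.5×6.62) = 0.01314 K/W
R_copper = L/(kA) = 0.006/(400×6.62) = 2.266×10^-6 K/W
R_outer film = 1/(h_o·A) = 1/(9×6.62) = 0.01678 K/W
Sum of known resistances R_other = 0.02992 K/W
Total R = ΔT/Q = 57/192 = 0.2969 K/W
R_polyurethane foam = R_total − R_other = 0.267 K/W
k = L/(R·A) = 0.04/(0.267×6.62)

k ≈ 0.0226 W/(m·K)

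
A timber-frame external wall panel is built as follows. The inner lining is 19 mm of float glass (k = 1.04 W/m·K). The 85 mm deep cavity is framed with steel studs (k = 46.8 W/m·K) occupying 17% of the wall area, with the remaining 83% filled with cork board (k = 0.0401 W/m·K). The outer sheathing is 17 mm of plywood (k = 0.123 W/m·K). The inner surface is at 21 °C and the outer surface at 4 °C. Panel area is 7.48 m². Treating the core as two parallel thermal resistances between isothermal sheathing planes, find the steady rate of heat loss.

Sheathing layers in series; stud and cavity paths in parallel between them.
R_inner = 0.019/(1.04×7.48) = 0.002442 K/W
R_stud  = 0.085/(46.8×0.17×7.48) = 0.001428 K/W
R_cav   = 0.085/(0.0401×0.83×7.48) = 0.3414 K/W
1/R_core = 1/R_stud + 1/R_cav → R_core = 0.001422 K/W
R_outer = 0.017/(0.123×7.48) = 0.01848 K/W
R_total = 0.02234 K/W
Q = ΔT/R_total = 17/0.02234

Q ≈ 761 W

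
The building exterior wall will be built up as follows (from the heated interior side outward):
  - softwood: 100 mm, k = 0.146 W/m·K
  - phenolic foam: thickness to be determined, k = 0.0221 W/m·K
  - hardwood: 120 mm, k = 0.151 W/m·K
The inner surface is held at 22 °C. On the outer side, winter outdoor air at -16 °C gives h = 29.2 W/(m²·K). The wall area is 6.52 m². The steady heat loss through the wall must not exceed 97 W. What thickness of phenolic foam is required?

L ≈ 23 mm

Series thermal resistances:
R_softwood = L/(kA) = 0.1/(0.146×6.52) = 0.1051 K/W
R_hardwood = L/(kA) = 0.12/(0.151×6.52) = 0.1219 K/W
R_outer film = 1/(h_o·A) = 1/(29.2×6.52) = 0.005253 K/W
Sum of the known resistances R_other = 0.2322 K/W
Required total resistance R_tot = ΔT/Q_allow = 38/97 = 0.3918 K/W
R_phenolic foam = R_tot − R_other = 0.1596 K/W
L = R·k·A = 0.1596×0.0221×6.52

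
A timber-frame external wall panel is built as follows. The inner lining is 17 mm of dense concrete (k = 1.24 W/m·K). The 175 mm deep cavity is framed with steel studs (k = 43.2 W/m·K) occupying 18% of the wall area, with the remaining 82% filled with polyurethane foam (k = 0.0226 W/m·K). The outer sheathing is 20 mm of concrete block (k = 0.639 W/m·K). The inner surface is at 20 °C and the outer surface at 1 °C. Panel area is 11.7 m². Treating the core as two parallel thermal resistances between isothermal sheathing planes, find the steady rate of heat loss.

Sheathing layers in series; stud and cavity paths in parallel between them.
R_inner = 0.017/(1.24×11.7) = 0.001172 K/W
R_stud  = 0.175/(43.2×0.18×11.7) = 0.001924 K/W
R_cav   = 0.175/(0.0226×0.82×11.7) = 0.8071 K/W
1/R_core = 1/R_stud + 1/R_cav → R_core = 0.001919 K/W
R_outer = 0.02/(0.639×11.7) = 0.002675 K/W
R_total = 0.005766 K/W
Q = ΔT/R_total = 19/0.005766

Q ≈ 3300 W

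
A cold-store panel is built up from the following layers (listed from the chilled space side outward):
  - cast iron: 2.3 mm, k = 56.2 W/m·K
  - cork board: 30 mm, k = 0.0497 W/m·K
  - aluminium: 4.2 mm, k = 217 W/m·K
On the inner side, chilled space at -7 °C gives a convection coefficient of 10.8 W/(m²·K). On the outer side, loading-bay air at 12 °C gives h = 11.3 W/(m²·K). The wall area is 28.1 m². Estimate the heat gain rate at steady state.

Series thermal resistances:
R_inner film = 1/(h_i·A) = 1/(10.8×28.1) = 0.003295 K/W
R_cast iron = L/(kA) = 0.0023/(56.2×28.1) = 1.456×10^-6 K/W
R_cork board = L/(kA) = 0.03/(0.0497×28.1) = 0.02148 K/W
R_aluminium = L/(kA) = 0.0042/(217×28.1) = 6.888×10^-7 K/W
R_outer film = 1/(h_o·A) = 1/(11.3×28.1) = 0.003149 K/W
R_total = 0.02793 K/W
Q = ΔT / R_total = 19 / 0.02793

Q ≈ 680 W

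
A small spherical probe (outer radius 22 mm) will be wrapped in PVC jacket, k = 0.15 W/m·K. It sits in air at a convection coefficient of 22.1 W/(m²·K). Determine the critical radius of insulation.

r_cr ≈ 13.6 mm

For a sphere r_cr = 2k/h = 2×0.15/22.1
r_cr = 13.6 mm; since the bare radius (22 mm) is above r_cr, any added insulation will reduce heat loss.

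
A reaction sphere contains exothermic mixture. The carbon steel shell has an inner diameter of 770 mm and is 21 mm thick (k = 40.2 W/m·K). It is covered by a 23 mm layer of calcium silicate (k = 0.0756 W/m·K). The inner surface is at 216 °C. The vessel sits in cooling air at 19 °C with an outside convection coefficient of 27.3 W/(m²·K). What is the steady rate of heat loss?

For a spherical shell R = (1/r₁ − 1/r₂)/(4πk); film R = 1/(h·4πr²). In series:
R_carbon steel shell = (1/0.385 − 1/0.406)/(4π×40.2) = 2.659×10^-4 K/W
R_calcium silicate = (1/0.406 − 1/0.429)/(4π×0.0756) = 0.139 K/W
R_outer film = 1/(h·4πr_o²) = 1/(27.3×4π×0.429²) = 0.01584 K/W
R_total = 0.1551 K/W
Q = ΔT/R_total = 197/0.1551

Q ≈ 1270 W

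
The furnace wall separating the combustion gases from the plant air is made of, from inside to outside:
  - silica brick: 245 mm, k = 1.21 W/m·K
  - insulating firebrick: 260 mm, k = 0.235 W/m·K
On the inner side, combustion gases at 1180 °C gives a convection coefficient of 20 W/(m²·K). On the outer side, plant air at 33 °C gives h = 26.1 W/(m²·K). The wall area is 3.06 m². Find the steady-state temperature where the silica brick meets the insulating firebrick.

T ≈ 973 °C

Using the resistance-network approach (series):
R_inner film = 1/(h_i·A) = 1/(20×3.06) = 0.01634 K/W
R_silica brick = L/(kA) = 0.245/(1.21×3.06) = 0.06617 K/W
R_insulating firebrick = L/(kA) = 0.26/(0.235×3.06) = 0.3616 K/W
R_outer film = 1/(h_o·A) = 1/(26.1×3.06) = 0.01252 K/W
R_total = 0.4566 K/W;  Q = ΔT/R_total = 1147/0.4566 = 2512 W
T_interface = T_inner − Q·ΣR(inner→interface) = 1180 − 2510×0.08251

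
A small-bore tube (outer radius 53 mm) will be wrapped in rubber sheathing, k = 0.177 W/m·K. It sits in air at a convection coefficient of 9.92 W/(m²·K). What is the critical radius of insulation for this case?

r_cr ≈ 17.8 mm

For a cylinder r_cr = k/h = 0.177/9.92
r_cr = 17.8 mm; since the bare radius (53 mm) is above r_cr, any added insulation will reduce heat loss.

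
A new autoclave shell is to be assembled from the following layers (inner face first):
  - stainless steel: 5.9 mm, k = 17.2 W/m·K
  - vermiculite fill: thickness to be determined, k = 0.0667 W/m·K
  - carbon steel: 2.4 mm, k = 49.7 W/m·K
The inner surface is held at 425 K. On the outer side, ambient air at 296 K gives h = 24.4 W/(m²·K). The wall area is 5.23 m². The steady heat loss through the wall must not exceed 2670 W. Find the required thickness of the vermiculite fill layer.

L ≈ 14.1 mm

Treating each layer as a thermal resistance in series:
R_stainless steel = L/(kA) = 0.0059/(17.2×5.23) = 6.559×10^-5 K/W
R_carbon steel = L/(kA) = 0.0024/(49.7×5.23) = 9.233×10^-6 K/W
R_outer film = 1/(h_o·A) = 1/(24.4×5.23) = 0.007836 K/W
Sum of the known resistances R_other = 0.007911 K/W
Required total resistance R_tot = ΔT/Q_allow = 129/2670 = 0.04831 K/W
R_vermiculite fill = R_tot − R_other = 0.0404 K/W
L = R·k·A = 0.0404×0.0667×5.23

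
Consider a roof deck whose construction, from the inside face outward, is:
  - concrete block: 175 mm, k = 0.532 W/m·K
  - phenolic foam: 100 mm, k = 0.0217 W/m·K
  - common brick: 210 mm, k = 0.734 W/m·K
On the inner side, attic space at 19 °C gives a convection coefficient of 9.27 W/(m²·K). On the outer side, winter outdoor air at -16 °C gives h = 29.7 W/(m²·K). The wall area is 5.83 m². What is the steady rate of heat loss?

Q ≈ 38 W

Treating each layer as a thermal resistance in series:
R_inner film = 1/(h_i·A) = 1/(9.27×5.83) = 0.0185 K/W
R_concrete block = L/(kA) = 0.175/(0.532×5.83) = 0.05642 K/W
R_phenolic foam = L/(kA) = 0.1/(0.0217×5.83) = 0.7904 K/W
R_common brick = L/(kA) = 0.21/(0.734×5.83) = 0.04907 K/W
R_outer film = 1/(h_o·A) = 1/(29.7×5.83) = 0.005775 K/W
R_total = 0.9202 K/W
Q = ΔT / R_total = 35 / 0.9202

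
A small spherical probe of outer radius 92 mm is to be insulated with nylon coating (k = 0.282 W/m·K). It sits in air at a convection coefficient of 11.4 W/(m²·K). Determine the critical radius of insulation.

r_cr ≈ 49.5 mm

For a sphere r_cr = 2k/h = 2×0.282/11.4
r_cr = 49.5 mm; since the bare radius (92 mm) is above r_cr, any added insulation will reduce heat loss.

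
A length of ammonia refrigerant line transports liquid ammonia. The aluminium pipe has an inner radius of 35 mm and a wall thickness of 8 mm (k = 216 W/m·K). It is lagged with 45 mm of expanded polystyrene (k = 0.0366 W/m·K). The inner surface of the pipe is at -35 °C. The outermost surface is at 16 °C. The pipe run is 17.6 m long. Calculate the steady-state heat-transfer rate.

For a radial system each layer contributes R = ln(r_out/r_in)/(2πkL); films add R = 1/(hA).
R_aluminium pipe wall = ln(43/35)/(2π×216×17.6) = 8.618×10^-6 K/W
R_expanded polystyrene = ln(88/43)/(2π×0.0366×17.6) = 0.1769 K/W
R_total = 0.1769 K/W
Q = ΔT/R_total = 51/0.1769

Q ≈ 288 W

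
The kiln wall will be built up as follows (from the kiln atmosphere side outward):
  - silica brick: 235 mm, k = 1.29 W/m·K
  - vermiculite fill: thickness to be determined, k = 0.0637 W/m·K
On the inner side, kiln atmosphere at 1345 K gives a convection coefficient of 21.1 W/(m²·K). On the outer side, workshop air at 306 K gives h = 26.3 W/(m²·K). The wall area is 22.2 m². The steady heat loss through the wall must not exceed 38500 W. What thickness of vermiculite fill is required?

Treating each layer as a thermal resistance in series:
R_inner film = 1/(h_i·A) = 1/(21.1×22.2) = 0.002135 K/W
R_silica brick = L/(kA) = 0.235/(1.29×22.2) = 0.008206 K/W
R_outer film = 1/(h_o·A) = 1/(26.3×22.2) = 0.001713 K/W
Sum of the known resistances R_other = 0.01205 K/W
Required total resistance R_tot = ΔT/Q_allow = 1039/38500 = 0.02699 K/W
R_vermiculite fill = R_tot − R_other = 0.01493 K/W
L = R·k·A = 0.01493×0.0637×22.2

L ≈ 21.1 mm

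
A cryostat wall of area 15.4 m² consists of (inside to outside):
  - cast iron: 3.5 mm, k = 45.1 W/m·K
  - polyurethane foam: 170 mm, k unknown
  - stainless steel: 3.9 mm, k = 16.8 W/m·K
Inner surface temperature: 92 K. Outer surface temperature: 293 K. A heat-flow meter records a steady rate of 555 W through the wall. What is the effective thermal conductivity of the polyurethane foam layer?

k ≈ 0.0305 W/(m·K)

Series thermal resistances:
R_cast iron = L/(kA) = 0.0035/(45.1×15.4) = 5.039×10^-6 K/W
R_stainless steel = L/(kA) = 0.0039/(16.8×15.4) = 1.507×10^-5 K/W
Sum of known resistances R_other = 2.011×10^-5 K/W
Total R = ΔT/Q = 201/555 = 0.3622 K/W
R_polyurethane foam = R_total − R_other = 0.3621 K/W
k = L/(R·A) = 0.17/(0.3621×15.4)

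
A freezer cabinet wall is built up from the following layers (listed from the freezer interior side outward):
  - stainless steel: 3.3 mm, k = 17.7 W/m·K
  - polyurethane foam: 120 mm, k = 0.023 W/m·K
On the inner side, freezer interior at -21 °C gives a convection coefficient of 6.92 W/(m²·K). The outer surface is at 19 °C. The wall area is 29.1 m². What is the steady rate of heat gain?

Q ≈ 217 W

Treating each layer as a thermal resistance in series:
R_inner film = 1/(h_i·A) = 1/(6.92×29.1) = 0.004966 K/W
R_stainless steel = L/(kA) = 0.0033/(17.7×29.1) = 6.407×10^-6 K/W
R_polyurethane foam = L/(kA) = 0.12/(0.023×29.1) = 0.1793 K/W
R_total = 0.1843 K/W
Q = ΔT / R_total = 40 / 0.1843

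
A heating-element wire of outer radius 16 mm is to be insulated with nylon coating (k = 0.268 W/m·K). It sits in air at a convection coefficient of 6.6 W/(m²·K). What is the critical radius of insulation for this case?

For a cylinder r_cr = k/h = 0.268/6.6
r_cr = 40.6 mm; since the bare radius (16 mm) is below r_cr, adding a thin layer of insulation will *increase* heat loss.

r_cr ≈ 40.6 mm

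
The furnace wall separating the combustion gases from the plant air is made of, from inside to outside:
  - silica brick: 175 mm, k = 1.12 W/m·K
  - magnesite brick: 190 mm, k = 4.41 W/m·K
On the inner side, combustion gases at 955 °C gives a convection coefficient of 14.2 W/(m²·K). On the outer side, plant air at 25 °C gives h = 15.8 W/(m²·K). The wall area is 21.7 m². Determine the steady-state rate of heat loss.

Treating each layer as a thermal resistance in series:
R_inner film = 1/(h_i·A) = 1/(14.2×21.7) = 0.003245 K/W
R_silica brick = L/(kA) = 0.175/(1.12×21.7) = 0.0072 K/W
R_magnesite brick = L/(kA) = 0.19/(4.41×21.7) = 0.001985 K/W
R_outer film = 1/(h_o·A) = 1/(15.8×21.7) = 0.002917 K/W
R_total = 0.01535 K/W
Q = ΔT / R_total = 930 / 0.01535

Q ≈ 60600 W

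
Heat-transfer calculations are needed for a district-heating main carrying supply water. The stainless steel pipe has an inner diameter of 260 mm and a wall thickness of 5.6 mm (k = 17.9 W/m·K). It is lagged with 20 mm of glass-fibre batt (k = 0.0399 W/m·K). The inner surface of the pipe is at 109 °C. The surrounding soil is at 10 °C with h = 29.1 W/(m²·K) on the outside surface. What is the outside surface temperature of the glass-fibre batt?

Radial resistances (cylindrical: R_cond = ln(r_o/r_i)/(2πkL), R_conv = 1/(h·2πrL)):
R_stainless steel pipe wall = ln(135.6/130)/(2π×17.9×1) = 3.75×10^-4 K/W
R_glass-fibre batt = ln(155.6/135.6)/(2π×0.0399×1) = 0.5488 K/W
R_outer film = 1/(h_o·2πr_oL) = 1/(29.1×2π×0.1556×1) = 0.03515 K/W
R_total = 0.5843 K/W
Q = ΔT/R_total = 99/0.5843
Q = 169 W/m
T_interface = T_inner − Q·ΣR(inner→interface) = 109 − 169×0.5492

T ≈ 16 °C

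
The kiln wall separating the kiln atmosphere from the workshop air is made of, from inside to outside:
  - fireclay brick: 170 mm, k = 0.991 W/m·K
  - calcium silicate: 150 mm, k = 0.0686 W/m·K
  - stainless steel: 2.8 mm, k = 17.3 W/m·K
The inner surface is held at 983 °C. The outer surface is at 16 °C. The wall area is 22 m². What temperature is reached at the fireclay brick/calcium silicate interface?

Model the wall as resistances in series:
R_fireclay brick = L/(kA) = 0.17/(0.991×22) = 0.007797 K/W
R_calcium silicate = L/(kA) = 0.15/(0.0686×22) = 0.09939 K/W
R_stainless steel = L/(kA) = 0.0028/(17.3×22) = 7.357×10^-6 K/W
R_total = 0.1072 K/W;  Q = ΔT/R_total = 967/0.1072 = 9021 W
T_interface = T_inner − Q·ΣR(inner→interface) = 983 − 9020×0.007797

T ≈ 913 °C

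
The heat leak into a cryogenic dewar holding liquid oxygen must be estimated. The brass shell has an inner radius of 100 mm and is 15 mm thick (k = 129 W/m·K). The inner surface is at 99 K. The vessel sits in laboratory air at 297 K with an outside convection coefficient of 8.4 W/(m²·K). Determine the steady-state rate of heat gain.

Q ≈ 276 W

Spherical conduction: R = (1/r_in − 1/r_out)/(4πk) per layer; series-sum.
R_brass shell = (1/0.1 − 1/0.115)/(4π×129) = 8.046×10^-4 K/W
R_outer film = 1/(h·4πr_o²) = 1/(8.4×4π×0.115²) = 0.7163 K/W
R_total = 0.7171 K/W
Q = ΔT/R_total = 198/0.7171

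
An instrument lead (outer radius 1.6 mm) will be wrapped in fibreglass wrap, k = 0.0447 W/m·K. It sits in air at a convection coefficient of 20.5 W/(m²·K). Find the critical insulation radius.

r_cr ≈ 2.18 mm

For a cylinder r_cr = k/h = 0.0447/20.5
r_cr = 2.18 mm; since the bare radius (1.6 mm) is below r_cr, adding a thin layer of insulation will *increase* heat loss.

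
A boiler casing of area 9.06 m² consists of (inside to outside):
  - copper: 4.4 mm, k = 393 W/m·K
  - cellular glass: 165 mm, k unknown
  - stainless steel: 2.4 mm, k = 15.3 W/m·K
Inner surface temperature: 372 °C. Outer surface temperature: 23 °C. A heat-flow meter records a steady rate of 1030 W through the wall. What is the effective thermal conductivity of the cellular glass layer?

k ≈ 0.0538 W/(m·K)

Series thermal resistances:
R_copper = L/(kA) = 0.0044/(393×9.06) = 1.236×10^-6 K/W
R_stainless steel = L/(kA) = 0.0024/(15.3×9.06) = 1.731×10^-5 K/W
Sum of known resistances R_other = 1.855×10^-5 K/W
Total R = ΔT/Q = 349/1030 = 0.3388 K/W
R_cellular glass = R_total − R_other = 0.3388 K/W
k = L/(R·A) = 0.165/(0.3388×9.06)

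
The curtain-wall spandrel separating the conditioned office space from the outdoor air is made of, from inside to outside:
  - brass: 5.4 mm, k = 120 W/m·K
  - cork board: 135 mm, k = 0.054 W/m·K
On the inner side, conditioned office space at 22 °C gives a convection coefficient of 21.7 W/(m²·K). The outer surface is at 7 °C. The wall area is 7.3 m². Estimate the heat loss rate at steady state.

Q ≈ 43 W

Thermal resistances in series:
R_inner film = 1/(h_i·A) = 1/(21.7×7.3) = 0.006313 K/W
R_brass = L/(kA) = 0.0054/(120×7.3) = 6.164×10^-6 K/W
R_cork board = L/(kA) = 0.135/(0.054×7.3) = 0.3425 K/W
R_total = 0.3488 K/W
Q = ΔT / R_total = 15 / 0.3488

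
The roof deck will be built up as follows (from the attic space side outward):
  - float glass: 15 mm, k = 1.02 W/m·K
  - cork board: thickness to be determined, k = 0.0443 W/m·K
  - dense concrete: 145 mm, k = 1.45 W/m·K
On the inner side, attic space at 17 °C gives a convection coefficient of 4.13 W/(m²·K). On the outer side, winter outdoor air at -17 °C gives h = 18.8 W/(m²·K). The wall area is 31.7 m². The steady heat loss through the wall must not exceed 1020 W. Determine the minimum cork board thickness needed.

Treating each layer as a thermal resistance in series:
R_inner film = 1/(h_i·A) = 1/(4.13×31.7) = 0.007638 K/W
R_float glass = L/(kA) = 0.015/(1.02×31.7) = 4.639×10^-4 K/W
R_dense concrete = L/(kA) = 0.145/(1.45×31.7) = 0.003155 K/W
R_outer film = 1/(h_o·A) = 1/(18.8×31.7) = 0.001678 K/W
Sum of the known resistances R_other = 0.01293 K/W
Required total resistance R_tot = ΔT/Q_allow = 34/1020 = 0.03333 K/W
R_cork board = R_tot − R_other = 0.0204 K/W
L = R·k·A = 0.0204×0.0443×31.7

L ≈ 28.6 mm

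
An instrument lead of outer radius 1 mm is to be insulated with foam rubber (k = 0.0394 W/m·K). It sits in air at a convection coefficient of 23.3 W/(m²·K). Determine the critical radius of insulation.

For a cylinder r_cr = k/h = 0.0394/23.3
r_cr = 1.69 mm; since the bare radius (1 mm) is below r_cr, adding a thin layer of insulation will *increase* heat loss.

r_cr ≈ 1.69 mm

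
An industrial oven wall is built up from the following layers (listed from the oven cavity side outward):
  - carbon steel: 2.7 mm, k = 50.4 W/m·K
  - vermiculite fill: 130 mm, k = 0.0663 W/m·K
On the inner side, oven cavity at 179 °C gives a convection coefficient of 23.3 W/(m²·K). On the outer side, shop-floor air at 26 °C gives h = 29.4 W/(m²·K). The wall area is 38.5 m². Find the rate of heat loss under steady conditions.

Model the wall as resistances in series:
R_inner film = 1/(h_i·A) = 1/(23.3×38.5) = 0.001115 K/W
R_carbon steel = L/(kA) = 0.0027/(50.4×38.5) = 1.391×10^-6 K/W
R_vermiculite fill = L/(kA) = 0.13/(0.0663×38.5) = 0.05093 K/W
R_outer film = 1/(h_o·A) = 1/(29.4×38.5) = 8.835×10^-4 K/W
R_total = 0.05293 K/W
Q = ΔT / R_total = 153 / 0.05293

Q ≈ 2890 W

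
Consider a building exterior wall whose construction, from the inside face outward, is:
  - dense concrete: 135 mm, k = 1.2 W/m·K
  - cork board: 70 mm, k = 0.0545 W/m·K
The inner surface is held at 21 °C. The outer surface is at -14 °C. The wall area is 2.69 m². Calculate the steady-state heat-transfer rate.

Q ≈ 67.4 W

Using the resistance-network approach (series):
R_dense concrete = L/(kA) = 0.135/(1.2×2.69) = 0.04182 K/W
R_cork board = L/(kA) = 0.07/(0.0545×2.69) = 0.4775 K/W
R_total = 0.5193 K/W
Q = ΔT / R_total = 35 / 0.5193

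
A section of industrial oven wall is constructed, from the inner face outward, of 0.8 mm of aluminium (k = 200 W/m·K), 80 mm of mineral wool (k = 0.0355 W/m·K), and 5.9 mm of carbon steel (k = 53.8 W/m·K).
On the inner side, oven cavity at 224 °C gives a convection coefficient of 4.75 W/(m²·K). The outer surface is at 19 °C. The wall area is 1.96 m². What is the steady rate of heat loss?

Treating each layer as a thermal resistance in series:
R_inner film = 1/(h_i·A) = 1/(4.75×1.96) = 0.1074 K/W
R_aluminium = L/(kA) = 0.0008/(200×1.96) = 2.041×10^-6 K/W
R_mineral wool = L/(kA) = 0.08/(0.0355×1.96) = 1.15 K/W
R_carbon steel = L/(kA) = 0.0059/(53.8×1.96) = 5.595×10^-5 K/W
R_total = 1.257 K/W
Q = ΔT / R_total = 205 / 1.257

Q ≈ 163 W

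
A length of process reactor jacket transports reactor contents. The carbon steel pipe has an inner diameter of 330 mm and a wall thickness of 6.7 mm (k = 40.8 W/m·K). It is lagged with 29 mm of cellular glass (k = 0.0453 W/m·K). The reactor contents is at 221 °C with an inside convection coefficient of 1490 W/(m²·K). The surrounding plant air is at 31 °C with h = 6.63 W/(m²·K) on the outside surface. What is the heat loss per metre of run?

q′ ≈ 284 W/m

Radial resistances (cylindrical: R_cond = ln(r_o/r_i)/(2πkL), R_conv = 1/(h·2πrL)):
R_inner film = 1/(h_i·2πr₁L) = 1/(1490×2π×0.165×1) = 6.474×10^-4 K/W
R_carbon steel pipe wall = ln(171.7/165)/(2π×40.8×1) = 1.553×10^-4 K/W
R_cellular glass = ln(200.7/171.7)/(2π×0.0453×1) = 0.5483 K/W
R_outer film = 1/(h_o·2πr_oL) = 1/(6.63×2π×0.2007×1) = 0.1196 K/W
R_total = 0.6687 K/W
Q = ΔT/R_total = 190/0.6687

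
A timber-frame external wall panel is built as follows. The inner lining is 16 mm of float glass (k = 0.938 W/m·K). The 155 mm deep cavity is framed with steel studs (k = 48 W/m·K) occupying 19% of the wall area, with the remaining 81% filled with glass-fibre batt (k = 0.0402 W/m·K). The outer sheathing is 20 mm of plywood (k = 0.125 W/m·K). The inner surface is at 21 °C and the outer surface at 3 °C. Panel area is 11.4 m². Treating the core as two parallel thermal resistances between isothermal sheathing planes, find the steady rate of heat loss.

Q ≈ 1060 W

Sheathing layers in series; stud and cavity paths in parallel between them.
R_inner = 0.016/(0.938×11.4) = 0.001496 K/W
R_stud  = 0.155/(48×0.19×11.4) = 0.001491 K/W
R_cav   = 0.155/(0.0402×0.81×11.4) = 0.4176 K/W
1/R_core = 1/R_stud + 1/R_cav → R_core = 0.001486 K/W
R_outer = 0.02/(0.125×11.4) = 0.01404 K/W
R_total = 0.01702 K/W
Q = ΔT/R_total = 18/0.01702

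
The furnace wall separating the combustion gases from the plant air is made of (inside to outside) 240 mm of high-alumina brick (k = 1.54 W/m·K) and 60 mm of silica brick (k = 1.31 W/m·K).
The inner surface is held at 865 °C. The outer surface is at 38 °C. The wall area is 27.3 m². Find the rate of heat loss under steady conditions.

Q ≈ 112000 W

Series thermal resistances:
R_high-alumina brick = L/(kA) = 0.24/(1.54×27.3) = 0.005709 K/W
R_silica brick = L/(kA) = 0.06/(1.31×27.3) = 0.001678 K/W
R_total = 0.007386 K/W
Q = ΔT / R_total = 827 / 0.007386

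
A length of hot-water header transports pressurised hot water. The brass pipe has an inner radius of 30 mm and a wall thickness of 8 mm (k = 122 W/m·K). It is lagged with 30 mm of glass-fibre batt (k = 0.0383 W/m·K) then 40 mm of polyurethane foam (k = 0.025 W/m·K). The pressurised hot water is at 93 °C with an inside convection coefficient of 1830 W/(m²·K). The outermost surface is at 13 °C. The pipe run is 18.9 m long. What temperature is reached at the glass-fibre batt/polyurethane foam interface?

For a radial system each layer contributes R = ln(r_out/r_in)/(2πkL); films add R = 1/(hA).
R_inner film = 1/(h_i·2πr₁L) = 1/(1830×2π×0.03×18.9) = 1.534×10^-4 K/W
R_brass pipe wall = ln(38/30)/(2π×122×18.9) = 1.632×10^-5 K/W
R_glass-fibre batt = ln(68/38)/(2π×0.0383×18.9) = 0.1279 K/W
R_polyurethane foam = ln(108/68)/(2π×0.025×18.9) = 0.1558 K/W
R_total = 0.2839 K/W
Q = ΔT/R_total = 80/0.2839
Q = 282 W
T_interface = T_inner − Q·ΣR(inner→interface) = 93 − 282×0.1281

T ≈ 56.9 °C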